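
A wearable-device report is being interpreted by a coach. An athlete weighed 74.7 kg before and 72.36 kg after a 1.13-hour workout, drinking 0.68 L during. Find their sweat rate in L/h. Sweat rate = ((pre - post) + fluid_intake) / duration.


Body mass change = 2.34 kg
Total sweat loss = 2.34 + 0.68 = 3.02 L
Rate = 3.02 / 1.13 = 2.673 L/h

2.673 L/h


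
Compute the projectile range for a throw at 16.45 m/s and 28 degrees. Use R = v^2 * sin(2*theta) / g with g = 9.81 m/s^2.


Two times the angle = 56 degrees
sin(56) = 0.829038
R = 270.6025 * 0.829038 / 9.81 = 22.868 m

22.868 m


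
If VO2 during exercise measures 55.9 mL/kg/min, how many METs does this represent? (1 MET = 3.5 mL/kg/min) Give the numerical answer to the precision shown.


METs = VO2 / 3.5 = 55.9 / 3.5 = 15.97

15.97 METs


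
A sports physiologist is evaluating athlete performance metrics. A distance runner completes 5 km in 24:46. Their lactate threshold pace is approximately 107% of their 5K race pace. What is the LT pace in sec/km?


Convert to seconds: 24 min 46 s = 1486 s
Pace per km = 1486 / 5 = 297.2 s/km
LT pace = 297.2 * 1.07 = 318.0 s/km

318.0 s/km


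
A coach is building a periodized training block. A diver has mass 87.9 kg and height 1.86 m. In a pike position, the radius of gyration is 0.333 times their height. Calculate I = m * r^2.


r = 0.333 * 1.86 = 0.61938 m
I = m * r^2 = 87.9 * 0.383632 = 33.721 kg*m^2

33.721 kg*m^2


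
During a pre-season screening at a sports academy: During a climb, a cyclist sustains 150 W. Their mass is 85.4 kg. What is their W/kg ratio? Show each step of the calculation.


Power-to-weight = 150 W / 85.4 kg
= 1.756 W/kg

1.756 W/kg


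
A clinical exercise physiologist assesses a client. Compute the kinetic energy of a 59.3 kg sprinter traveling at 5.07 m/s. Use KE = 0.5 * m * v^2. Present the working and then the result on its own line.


Velocity squared = 25.7049
KE = 0.5 * 59.3 * 25.7049 = 762.15 J

762.15 J


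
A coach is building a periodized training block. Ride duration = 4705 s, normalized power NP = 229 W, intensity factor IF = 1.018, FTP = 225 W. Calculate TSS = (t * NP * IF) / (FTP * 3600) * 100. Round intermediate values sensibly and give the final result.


Numerator = 4705 * 229 * 1.018 = 1096839.01
Denominator = 225 * 3600 = 810000
TSS = 1096839.01 / 810000 * 100
= 135.41

135.41 TSS


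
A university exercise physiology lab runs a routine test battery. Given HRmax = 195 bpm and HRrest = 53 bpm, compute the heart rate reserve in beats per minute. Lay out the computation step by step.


Heart rate reserve = maximum HR minus resting HR
HRR = 195 - 53 = 142 bpm

142 bpm


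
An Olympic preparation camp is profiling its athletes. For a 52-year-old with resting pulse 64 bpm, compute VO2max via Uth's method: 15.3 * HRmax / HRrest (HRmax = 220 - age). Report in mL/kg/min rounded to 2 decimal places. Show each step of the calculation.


Step 1: HRmax = 220 - 52 = 168 bpm
Step 2: Ratio = 168 / 64 = 2.625
Step 3: VO2max = 15.3 * 2.625 = 40.16 mL/kg/min

40.16 mL/kg/min


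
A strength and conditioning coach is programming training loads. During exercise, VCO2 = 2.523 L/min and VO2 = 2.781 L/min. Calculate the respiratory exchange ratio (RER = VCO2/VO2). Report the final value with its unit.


RER = VCO2 / VO2
= 2.523 / 2.781
= 0.9072

0.9072


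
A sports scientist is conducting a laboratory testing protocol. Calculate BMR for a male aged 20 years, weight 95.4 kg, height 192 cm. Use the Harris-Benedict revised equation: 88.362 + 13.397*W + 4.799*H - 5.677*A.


Substituting values:
W term = 13.397 * 95.4 = 1278.0738
H term = 4.799 * 192 = 921.408
A term = 5.677 * 20 = 113.54
BMR = 2174.3 kcal/day

2174.3 kcal/day


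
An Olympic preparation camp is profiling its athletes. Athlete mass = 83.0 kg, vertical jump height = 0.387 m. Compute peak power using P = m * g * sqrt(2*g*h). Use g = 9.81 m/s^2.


sqrt(2 * 9.81 * 0.387) = sqrt(7.59294) = 2.755529 m/s
P = 83.0 * 9.81 * 2.755529
= 2243.63 W

2243.63 W


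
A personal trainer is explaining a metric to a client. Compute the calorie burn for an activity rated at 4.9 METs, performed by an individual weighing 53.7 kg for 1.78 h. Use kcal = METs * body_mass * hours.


Product of METs and mass = 4.9 * 53.7 = 263.13
Total kcal = 263.13 * 1.78 = 468.37 kcal

468.37 kcal


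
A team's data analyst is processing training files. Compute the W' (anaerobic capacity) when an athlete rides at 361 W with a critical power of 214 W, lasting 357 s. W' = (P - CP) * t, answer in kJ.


Above-CP power = 147 W
Duration = 357 s
W' = 147 * 357 = 52479 J
Convert: 52479 / 1000 = 52.479 kJ

52.479 kJ


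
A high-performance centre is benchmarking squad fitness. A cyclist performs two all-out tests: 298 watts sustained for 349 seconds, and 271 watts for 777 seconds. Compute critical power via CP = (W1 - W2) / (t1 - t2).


W1 = P1 * t1 = 298 * 349 = 104002 J
W2 = P2 * t2 = 271 * 777 = 210567 J
CP = (104002 - 210567) / (349 - 777)
= 248.98 W

248.98 W


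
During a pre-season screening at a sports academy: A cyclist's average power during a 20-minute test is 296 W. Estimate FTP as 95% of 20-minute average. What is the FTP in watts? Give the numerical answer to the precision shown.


FTP = 20-min power * 0.95
= 296 * 0.95
= 281.2 W

281.2 W


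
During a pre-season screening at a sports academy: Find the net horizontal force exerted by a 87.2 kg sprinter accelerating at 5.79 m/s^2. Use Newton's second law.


Newton's second law: F = m * a
F = 87.2 * 5.79 = 504.89 N

504.89 N


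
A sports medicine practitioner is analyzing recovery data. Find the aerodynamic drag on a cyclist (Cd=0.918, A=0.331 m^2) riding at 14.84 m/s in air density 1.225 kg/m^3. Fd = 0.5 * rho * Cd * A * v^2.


Fd = 0.5 * 1.225 * 0.918 * 0.331 * 14.84^2
= 0.5 * 1.225 * 0.918 * 0.331 * 220.2256
= 40.987 N

40.987 N


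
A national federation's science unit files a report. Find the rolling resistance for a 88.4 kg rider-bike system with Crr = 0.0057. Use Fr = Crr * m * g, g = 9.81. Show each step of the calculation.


m * g = 88.4 * 9.81 = 867.204 N
Fr = 0.0057 * 867.204 = 4.943 N

4.943 N


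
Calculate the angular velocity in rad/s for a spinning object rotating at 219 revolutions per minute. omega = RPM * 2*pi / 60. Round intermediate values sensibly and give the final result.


omega = RPM * 2*pi / 60
= 219 * 6.28318531 / 60
= 22.934 rad/s

22.934 rad/s


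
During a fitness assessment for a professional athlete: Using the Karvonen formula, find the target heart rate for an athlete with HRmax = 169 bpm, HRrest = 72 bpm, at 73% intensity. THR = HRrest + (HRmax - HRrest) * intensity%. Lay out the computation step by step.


HRR = 169 - 72 = 97
THR = 72 + 97 * 0.73
= 72 + 70.81
= 142.81 bpm

142.81 bpm


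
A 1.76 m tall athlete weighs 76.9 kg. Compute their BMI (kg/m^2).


height^2 = 3.0976 m^2
BMI = 76.9 / 3.0976 = 24.83 kg/m^2

24.83 kg/m^2


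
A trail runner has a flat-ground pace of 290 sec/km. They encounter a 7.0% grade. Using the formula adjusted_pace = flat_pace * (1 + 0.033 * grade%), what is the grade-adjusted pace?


Grade factor = 1 + 0.033 * 7.0 = 1.231
Adjusted = 290 * 1.231 = 356.99 sec/km

356.99 s/km


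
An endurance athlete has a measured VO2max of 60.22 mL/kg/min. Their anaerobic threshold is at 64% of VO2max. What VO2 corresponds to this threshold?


Anaerobic threshold VO2 = VO2max * 64%
= 60.22 * 0.64
= 38.54 mL/kg/min

38.54 mL/kg/min


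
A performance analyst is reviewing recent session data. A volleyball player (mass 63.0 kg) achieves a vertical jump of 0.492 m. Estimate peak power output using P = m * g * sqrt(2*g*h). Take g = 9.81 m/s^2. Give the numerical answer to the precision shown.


2 * g * h = 2 * 9.81 * 0.492 = 9.65304
sqrt(9.65304) = 3.106934 m/s
P = 63.0 * 9.81 * 3.106934 = 1920.18 W

1920.18 W


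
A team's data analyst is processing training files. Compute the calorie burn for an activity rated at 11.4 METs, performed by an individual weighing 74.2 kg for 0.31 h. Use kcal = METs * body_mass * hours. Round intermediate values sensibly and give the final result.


Product of METs and mass = 11.4 * 74.2 = 845.88
Total kcal = 845.88 * 0.31 = 262.22 kcal

262.22 kcal


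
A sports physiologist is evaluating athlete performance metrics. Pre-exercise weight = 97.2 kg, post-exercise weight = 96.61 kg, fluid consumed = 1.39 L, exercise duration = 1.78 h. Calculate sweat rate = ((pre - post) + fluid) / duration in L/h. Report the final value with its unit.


Weight loss = 97.2 - 96.61 = 0.59 kg (approx L)
Total sweat = 0.59 + 1.39 = 1.98 L
Sweat rate = 1.98 / 1.78 = 1.112 L/h

1.112 L/h


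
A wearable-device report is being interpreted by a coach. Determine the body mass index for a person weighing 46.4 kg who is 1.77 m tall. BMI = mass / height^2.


BMI = mass / height^2
= 46.4 / 1.77^2
= 46.4 / 3.1329
= 14.81 kg/m^2

14.81 kg/m^2


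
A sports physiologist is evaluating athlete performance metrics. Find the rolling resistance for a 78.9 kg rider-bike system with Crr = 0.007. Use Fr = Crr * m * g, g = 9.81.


m * g = 78.9 * 9.81 = 774.009 N
Fr = 0.007 * 774.009 = 5.418 N

5.418 N


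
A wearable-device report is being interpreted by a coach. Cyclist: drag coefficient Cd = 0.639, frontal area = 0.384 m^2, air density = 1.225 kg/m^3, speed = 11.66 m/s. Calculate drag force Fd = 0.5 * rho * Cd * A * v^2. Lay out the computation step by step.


v^2 = 11.66^2 = 135.9556
Fd = 0.5 * 1.225 * 0.639 * 0.384 * 135.9556
= 20.433 N

20.433 N


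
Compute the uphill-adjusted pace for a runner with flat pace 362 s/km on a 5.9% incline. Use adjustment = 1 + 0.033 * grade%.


Adjustment factor = 1 + 0.033 * 5.9 = 1.1947
Grade-adjusted pace = 362 * 1.1947 = 432.48 s/km

432.48 s/km


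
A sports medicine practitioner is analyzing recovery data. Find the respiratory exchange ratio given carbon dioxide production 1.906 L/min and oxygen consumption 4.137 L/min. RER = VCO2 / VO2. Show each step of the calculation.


VCO2 = 1.906 L/min
VO2 = 4.137 L/min
RER = 1.906 / 4.137 = 0.4607

0.4607


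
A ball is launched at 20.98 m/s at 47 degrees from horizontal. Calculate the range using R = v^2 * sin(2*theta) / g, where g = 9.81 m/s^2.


sin(2 * 47) = sin(94) = 0.997564
v^2 = 20.98^2 = 440.1604
R = 440.1604 * 0.997564 / 9.81
= 44.759 m

44.759 m


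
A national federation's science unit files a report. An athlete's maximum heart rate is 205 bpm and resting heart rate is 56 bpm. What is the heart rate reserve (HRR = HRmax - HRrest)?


HRR = HRmax - HRrest
= 205 - 56
= 149 bpm

149 bpm


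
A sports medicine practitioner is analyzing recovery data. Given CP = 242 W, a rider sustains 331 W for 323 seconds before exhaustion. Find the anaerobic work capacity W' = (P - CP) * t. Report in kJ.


Excess power = 331 - 242 = 89 W
Work above CP = 89 * 323 = 28747 J
W' = 28.747 kJ

28.747 kJ


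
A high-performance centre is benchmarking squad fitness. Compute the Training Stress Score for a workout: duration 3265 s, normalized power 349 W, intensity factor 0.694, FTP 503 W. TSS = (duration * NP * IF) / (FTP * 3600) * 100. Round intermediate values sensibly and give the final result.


Product = 3265 * 349 * 0.694 = 790802.59
Base = 503 * 3600 = 1810800
TSS = 790802.59 / 1810800 * 100 = 43.67

43.67 TSS


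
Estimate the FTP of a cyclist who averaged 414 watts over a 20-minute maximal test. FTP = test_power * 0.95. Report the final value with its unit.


FTP = 414 * 0.95 = 393.3 W

393.3 W


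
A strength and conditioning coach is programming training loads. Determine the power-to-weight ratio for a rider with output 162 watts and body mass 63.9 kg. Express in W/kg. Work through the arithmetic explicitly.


P/W = 162 / 63.9 = 2.535 W/kg

2.535 W/kg


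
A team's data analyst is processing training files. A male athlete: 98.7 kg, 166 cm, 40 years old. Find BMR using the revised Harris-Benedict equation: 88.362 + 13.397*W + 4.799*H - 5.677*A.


Intercept = 88.362
Weight contribution = 13.397 * 98.7 = 1322.2839
Height contribution = 4.799 * 166 = 796.634
Age contribution = 5.677 * 40 = 227.08
BMR = 88.362 + 1322.2839 + 796.634 - 227.08
= 1980.2 kcal/day

1980.2 kcal/day


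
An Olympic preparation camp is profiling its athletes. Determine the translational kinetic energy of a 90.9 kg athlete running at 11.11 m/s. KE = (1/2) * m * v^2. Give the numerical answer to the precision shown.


KE = 0.5 * m * v^2
= 0.5 * 90.9 * 11.11^2
= 0.5 * 90.9 * 123.4321
= 5609.99 J

5609.99 J


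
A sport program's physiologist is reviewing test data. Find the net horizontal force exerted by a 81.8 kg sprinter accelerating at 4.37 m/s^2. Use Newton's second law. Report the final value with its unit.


Newton's second law: F = m * a
F = 81.8 * 4.37 = 357.47 N

357.47 N


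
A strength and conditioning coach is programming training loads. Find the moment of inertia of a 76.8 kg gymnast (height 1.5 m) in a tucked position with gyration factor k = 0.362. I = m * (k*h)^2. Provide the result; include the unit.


Radius of gyration = 0.362 * 1.5 = 0.543 m
I = 76.8 * 0.543^2
= 76.8 * 0.294849
= 22.644 kg*m^2

22.644 kg*m^2


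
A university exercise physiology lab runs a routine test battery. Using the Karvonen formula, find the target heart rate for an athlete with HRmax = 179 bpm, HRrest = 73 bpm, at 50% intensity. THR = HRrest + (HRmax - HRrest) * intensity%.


HRR = 179 - 73 = 106
THR = 73 + 106 * 0.5
= 73 + 53.0
= 126.0 bpm

126.0 bpm


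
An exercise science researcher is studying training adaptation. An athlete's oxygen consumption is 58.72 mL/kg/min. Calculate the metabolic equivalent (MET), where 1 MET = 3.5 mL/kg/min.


MET = VO2 / 3.5
= 58.72 / 3.5
= 16.78 METs

16.78 METs


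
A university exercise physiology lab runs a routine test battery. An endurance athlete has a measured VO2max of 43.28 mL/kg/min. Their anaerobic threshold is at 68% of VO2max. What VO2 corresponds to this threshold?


Anaerobic threshold VO2 = VO2max * 68%
= 43.28 * 0.68
= 29.43 mL/kg/min

29.43 mL/kg/min


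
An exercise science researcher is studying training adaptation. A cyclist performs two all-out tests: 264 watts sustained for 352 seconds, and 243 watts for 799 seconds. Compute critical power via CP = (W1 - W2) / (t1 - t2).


W1 = P1 * t1 = 264 * 352 = 92928 J
W2 = P2 * t2 = 243 * 799 = 194157 J
CP = (92928 - 194157) / (352 - 799)
= 226.46 W

226.46 W


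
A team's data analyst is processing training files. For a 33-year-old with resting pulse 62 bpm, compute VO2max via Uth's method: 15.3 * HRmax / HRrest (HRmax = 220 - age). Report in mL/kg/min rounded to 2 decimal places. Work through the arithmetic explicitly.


Step 1: HRmax = 220 - 33 = 187 bpm
Step 2: Ratio = 187 / 62 = 3.0161
Step 3: VO2max = 15.3 * 3.0161 = 46.15 mL/kg/min

46.15 mL/kg/min


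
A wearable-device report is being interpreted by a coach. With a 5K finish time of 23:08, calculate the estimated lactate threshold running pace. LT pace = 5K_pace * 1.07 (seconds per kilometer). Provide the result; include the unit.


Race duration = 1388 s for 5 km
Average pace = 1388 / 5 = 277.6 s/km
LT pace = 277.6 * 1.07
= 297.03 s/km

297.03 s/km


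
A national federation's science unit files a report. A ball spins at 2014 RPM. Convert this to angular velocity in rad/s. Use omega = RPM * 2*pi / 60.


omega = 2014 * 2 * pi / 60
= 2014 * 6.28318531 / 60
= 12654.335 / 60
= 210.906 rad/s

210.906 rad/s


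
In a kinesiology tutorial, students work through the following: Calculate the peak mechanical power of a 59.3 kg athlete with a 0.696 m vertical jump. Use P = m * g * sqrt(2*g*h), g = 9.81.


First, sqrt(2gh) = sqrt(2 * 9.81 * 0.696)
= sqrt(13.65552) = 3.695338 m/s
Power = 59.3 * 9.81 * 3.695338 = 2149.7 W

2149.7 W


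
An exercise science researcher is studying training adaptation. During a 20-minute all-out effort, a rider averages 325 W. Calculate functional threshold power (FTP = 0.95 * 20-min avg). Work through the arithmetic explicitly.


FTP = 0.95 * 325
= 308.75 W

308.75 W


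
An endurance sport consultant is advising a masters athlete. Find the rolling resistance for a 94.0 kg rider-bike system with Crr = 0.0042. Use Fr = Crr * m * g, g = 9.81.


m * g = 94.0 * 9.81 = 922.14 N
Fr = 0.0042 * 922.14 = 3.873 N

3.873 N


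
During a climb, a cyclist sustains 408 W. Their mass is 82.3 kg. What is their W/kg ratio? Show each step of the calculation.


Power-to-weight = 408 W / 82.3 kg
= 4.957 W/kg

4.957 W/kg


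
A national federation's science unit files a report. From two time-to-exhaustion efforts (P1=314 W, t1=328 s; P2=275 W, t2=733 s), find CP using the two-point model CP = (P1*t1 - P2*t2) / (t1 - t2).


Work in trial 1 = 102992 J
Work in trial 2 = 201575 J
Delta work = -98583 J
Delta time = -405 s
CP = -98583 / -405 = 243.41 W

243.41 W


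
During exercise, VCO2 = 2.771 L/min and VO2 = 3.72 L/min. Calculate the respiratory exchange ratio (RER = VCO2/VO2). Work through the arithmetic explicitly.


RER = VCO2 / VO2
= 2.771 / 3.72
= 0.7449

0.7449


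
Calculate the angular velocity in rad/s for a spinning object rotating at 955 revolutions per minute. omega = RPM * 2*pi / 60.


omega = RPM * 2*pi / 60
= 955 * 6.28318531 / 60
= 100.007 rad/s

100.007 rad/s


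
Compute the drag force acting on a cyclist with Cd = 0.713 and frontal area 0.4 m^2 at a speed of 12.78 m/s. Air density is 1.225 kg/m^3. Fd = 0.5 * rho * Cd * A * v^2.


Step 1: v^2 = 163.3284
Step 2: Fd = 0.5 * 1.225 * 0.713 * 0.4 * 163.3284
= 28.531 N

28.531 N


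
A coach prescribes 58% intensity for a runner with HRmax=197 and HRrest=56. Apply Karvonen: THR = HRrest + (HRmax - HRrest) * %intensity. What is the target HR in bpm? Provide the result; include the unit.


Heart rate reserve = 197 - 56 = 141
Intensity fraction = 58 / 100 = 0.58
THR = 56 + 141 * 0.58 = 137.78 bpm

137.78 bpm


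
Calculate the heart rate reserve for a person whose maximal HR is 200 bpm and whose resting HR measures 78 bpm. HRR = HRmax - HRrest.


HRmax = 200 bpm
HRrest = 78 bpm
HRR = 200 - 78 = 122 bpm

122 bpm


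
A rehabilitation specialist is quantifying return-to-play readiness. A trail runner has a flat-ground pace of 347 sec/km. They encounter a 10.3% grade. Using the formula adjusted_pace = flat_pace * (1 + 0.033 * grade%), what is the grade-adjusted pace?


Grade factor = 1 + 0.033 * 10.3 = 1.3399
Adjusted = 347 * 1.3399 = 464.95 sec/km

464.95 s/km


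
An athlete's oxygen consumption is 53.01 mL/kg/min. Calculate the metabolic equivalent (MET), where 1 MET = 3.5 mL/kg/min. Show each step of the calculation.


MET = VO2 / 3.5
= 53.01 / 3.5
= 15.15 METs

15.15 METs


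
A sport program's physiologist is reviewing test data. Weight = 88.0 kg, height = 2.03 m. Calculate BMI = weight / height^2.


height^2 = 2.03^2 = 4.1209
BMI = 88.0 / 4.1209 = 21.35 kg/m^2

21.35 kg/m^2


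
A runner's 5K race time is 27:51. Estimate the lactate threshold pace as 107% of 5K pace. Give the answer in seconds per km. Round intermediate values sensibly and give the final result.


Total race time = 27*60 + 51 = 1671 seconds
5K pace = 1671 / 5 = 334.2 sec/km
LT pace = 334.2 * 1.07 = 357.59 sec/km

357.59 s/km


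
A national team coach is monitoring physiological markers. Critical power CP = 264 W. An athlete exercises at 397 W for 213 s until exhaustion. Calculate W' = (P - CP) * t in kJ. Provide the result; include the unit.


P - CP = 397 - 264 = 133 W
W' = 133 * 213 = 28329 J
= 28329 / 1000 = 28.329 kJ

28.329 kJ


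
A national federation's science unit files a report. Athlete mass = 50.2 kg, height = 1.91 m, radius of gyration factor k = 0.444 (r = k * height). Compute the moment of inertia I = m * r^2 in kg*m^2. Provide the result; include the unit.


r = k * height = 0.444 * 1.91 = 0.84804 m
r^2 = 0.84804^2 = 0.719172
I = 50.2 * 0.719172 = 36.102 kg*m^2

36.102 kg*m^2


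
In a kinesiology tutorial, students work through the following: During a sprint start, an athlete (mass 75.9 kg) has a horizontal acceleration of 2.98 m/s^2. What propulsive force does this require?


Propulsive force = mass * acceleration
= 75.9 kg * 2.98 m/s^2
= 226.18 N

226.18 N


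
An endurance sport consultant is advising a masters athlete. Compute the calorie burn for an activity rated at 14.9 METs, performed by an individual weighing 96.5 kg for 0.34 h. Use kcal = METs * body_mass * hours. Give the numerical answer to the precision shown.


Product of METs and mass = 14.9 * 96.5 = 1437.85
Total kcal = 1437.85 * 0.34 = 488.87 kcal

488.87 kcal


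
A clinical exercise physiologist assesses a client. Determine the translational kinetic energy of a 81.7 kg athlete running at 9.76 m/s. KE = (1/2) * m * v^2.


KE = 0.5 * m * v^2
= 0.5 * 81.7 * 9.76^2
= 0.5 * 81.7 * 95.2576
= 3891.27 J

3891.27 J


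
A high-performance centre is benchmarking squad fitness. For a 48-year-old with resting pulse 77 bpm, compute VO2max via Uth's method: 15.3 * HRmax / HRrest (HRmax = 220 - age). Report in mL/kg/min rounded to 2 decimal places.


Step 1: HRmax = 220 - 48 = 172 bpm
Step 2: Ratio = 172 / 77 = 2.2338
Step 3: VO2max = 15.3 * 2.2338 = 34.18 mL/kg/min

34.18 mL/kg/min


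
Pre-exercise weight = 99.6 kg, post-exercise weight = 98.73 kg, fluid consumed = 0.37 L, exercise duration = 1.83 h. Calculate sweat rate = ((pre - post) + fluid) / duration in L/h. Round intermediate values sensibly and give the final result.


Weight loss = 99.6 - 98.73 = 0.87 kg (approx L)
Total sweat = 0.87 + 0.37 = 1.24 L
Sweat rate = 1.24 / 1.83 = 0.678 L/h

0.678 L/h


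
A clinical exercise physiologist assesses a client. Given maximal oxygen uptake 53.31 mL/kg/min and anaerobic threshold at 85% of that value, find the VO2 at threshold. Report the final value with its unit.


Percentage as decimal = 0.85
VO2 at AT = 53.31 * 0.85 = 45.31 mL/kg/min

45.31 mL/kg/min


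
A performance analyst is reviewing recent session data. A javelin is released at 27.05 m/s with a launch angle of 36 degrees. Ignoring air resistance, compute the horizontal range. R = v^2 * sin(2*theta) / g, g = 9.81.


Launch speed squared = 731.7025
sin(2 * 36 deg) = 0.951057
Range = 731.7025 * 0.951057 / 9.81
= 70.937 m

70.937 m


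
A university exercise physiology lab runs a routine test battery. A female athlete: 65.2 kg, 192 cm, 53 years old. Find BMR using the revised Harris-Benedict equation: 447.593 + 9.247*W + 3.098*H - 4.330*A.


Intercept = 447.593
Weight contribution = 9.247 * 65.2 = 602.9044
Height contribution = 3.098 * 192 = 594.816
Age contribution = 4.33 * 53 = 229.49
BMR = 447.593 + 602.9044 + 594.816 - 229.49
= 1415.82 kcal/day

1415.82 kcal/day


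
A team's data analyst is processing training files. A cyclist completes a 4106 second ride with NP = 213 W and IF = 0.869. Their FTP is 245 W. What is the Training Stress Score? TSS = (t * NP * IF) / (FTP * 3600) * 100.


t * NP * IF = 4106 * 213 * 0.869 = 760008.282
FTP * 3600 = 882000
TSS = (760008.282 / 882000) * 100 = 86.17

86.17 TSS


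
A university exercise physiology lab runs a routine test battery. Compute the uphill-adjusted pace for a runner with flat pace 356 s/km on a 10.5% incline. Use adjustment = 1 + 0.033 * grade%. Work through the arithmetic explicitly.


Adjustment factor = 1 + 0.033 * 10.5 = 1.3465
Grade-adjusted pace = 356 * 1.3465 = 479.35 s/km

479.35 s/km


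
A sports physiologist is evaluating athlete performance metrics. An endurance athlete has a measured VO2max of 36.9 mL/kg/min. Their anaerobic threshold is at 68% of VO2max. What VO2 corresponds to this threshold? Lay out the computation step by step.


Anaerobic threshold VO2 = VO2max * 68%
= 36.9 * 0.68
= 25.09 mL/kg/min

25.09 mL/kg/min


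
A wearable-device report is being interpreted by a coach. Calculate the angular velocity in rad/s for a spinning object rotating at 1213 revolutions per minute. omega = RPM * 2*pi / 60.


omega = RPM * 2*pi / 60
= 1213 * 6.28318531 / 60
= 127.025 rad/s

127.025 rad/s


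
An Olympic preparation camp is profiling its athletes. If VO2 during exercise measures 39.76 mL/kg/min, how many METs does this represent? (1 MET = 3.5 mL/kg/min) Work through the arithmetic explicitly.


METs = VO2 / 3.5 = 39.76 / 3.5 = 11.36

11.36 METs


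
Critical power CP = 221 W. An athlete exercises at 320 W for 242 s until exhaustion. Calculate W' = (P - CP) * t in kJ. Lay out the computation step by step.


P - CP = 320 - 221 = 99 W
W' = 99 * 242 = 23958 J
= 23958 / 1000 = 23.958 kJ

23.958 kJ


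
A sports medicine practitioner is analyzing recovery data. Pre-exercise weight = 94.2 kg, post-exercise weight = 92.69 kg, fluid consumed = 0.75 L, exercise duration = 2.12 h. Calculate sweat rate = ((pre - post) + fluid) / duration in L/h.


Weight loss = 94.2 - 92.69 = 1.51 kg (approx L)
Total sweat = 1.51 + 0.75 = 2.26 L
Sweat rate = 2.26 / 2.12 = 1.066 L/h

1.066 L/h


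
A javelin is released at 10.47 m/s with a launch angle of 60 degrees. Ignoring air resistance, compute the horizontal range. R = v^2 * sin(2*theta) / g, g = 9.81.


Launch speed squared = 109.6209
sin(2 * 60 deg) = 0.866025
Range = 109.6209 * 0.866025 / 9.81
= 9.677 m

9.677 m


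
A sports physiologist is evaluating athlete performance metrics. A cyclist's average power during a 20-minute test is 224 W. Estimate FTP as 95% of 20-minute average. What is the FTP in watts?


FTP = 20-min power * 0.95
= 224 * 0.95
= 212.8 W

212.8 W


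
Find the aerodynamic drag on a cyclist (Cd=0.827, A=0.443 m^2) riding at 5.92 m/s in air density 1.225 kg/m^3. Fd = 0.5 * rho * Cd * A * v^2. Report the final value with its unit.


Fd = 0.5 * 1.225 * 0.827 * 0.443 * 5.92^2
= 0.5 * 1.225 * 0.827 * 0.443 * 35.0464
= 7.864 N

7.864 N


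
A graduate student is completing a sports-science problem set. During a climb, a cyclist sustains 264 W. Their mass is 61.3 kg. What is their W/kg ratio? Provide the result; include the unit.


Power-to-weight = 264 W / 61.3 kg
= 4.307 W/kg

4.307 W/kg


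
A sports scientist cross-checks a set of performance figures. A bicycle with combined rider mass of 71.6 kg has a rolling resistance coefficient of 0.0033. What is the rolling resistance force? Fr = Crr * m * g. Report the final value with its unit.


Fr = 0.0033 * 71.6 * 9.81
= 0.23628 * 9.81
= 2.318 N

2.318 N


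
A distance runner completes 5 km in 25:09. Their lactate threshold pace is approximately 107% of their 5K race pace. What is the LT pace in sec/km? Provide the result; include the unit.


Convert to seconds: 25 min 9 s = 1509 s
Pace per km = 1509 / 5 = 301.8 s/km
LT pace = 301.8 * 1.07 = 322.93 s/km

322.93 s/km


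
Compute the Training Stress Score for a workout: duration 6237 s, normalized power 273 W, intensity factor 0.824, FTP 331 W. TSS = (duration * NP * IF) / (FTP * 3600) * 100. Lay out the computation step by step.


Product = 6237 * 273 * 0.824 = 1403025.624
Base = 331 * 3600 = 1191600
TSS = 1403025.624 / 1191600 * 100 = 117.74

117.74 TSS


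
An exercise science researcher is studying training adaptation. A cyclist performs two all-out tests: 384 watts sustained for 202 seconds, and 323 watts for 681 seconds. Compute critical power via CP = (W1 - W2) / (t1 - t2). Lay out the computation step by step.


W1 = P1 * t1 = 384 * 202 = 77568 J
W2 = P2 * t2 = 323 * 681 = 219963 J
CP = (77568 - 219963) / (202 - 681)
= 297.28 W

297.28 W


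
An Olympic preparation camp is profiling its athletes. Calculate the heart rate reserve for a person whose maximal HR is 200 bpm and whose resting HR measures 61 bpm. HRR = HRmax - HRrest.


HRmax = 200 bpm
HRrest = 61 bpm
HRR = 200 - 61 = 139 bpm

139 bpm


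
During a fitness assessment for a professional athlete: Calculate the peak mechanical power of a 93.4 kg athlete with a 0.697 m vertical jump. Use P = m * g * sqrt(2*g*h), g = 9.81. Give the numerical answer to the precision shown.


First, sqrt(2gh) = sqrt(2 * 9.81 * 0.697)
= sqrt(13.67514) = 3.697991 m/s
Power = 93.4 * 9.81 * 3.697991 = 3388.3 W

3388.3 W


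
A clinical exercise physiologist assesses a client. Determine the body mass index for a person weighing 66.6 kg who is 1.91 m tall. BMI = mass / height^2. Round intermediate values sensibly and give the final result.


BMI = mass / height^2
= 66.6 / 1.91^2
= 66.6 / 3.6481
= 18.26 kg/m^2

18.26 kg/m^2


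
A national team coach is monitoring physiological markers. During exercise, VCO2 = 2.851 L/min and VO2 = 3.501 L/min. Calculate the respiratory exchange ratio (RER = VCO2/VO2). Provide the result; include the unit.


RER = VCO2 / VO2
= 2.851 / 3.501
= 0.8143

0.8143


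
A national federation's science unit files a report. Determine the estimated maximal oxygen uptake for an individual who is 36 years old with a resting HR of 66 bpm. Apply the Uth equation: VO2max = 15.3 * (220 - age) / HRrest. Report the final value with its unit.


HRmax = 220 - 36 = 184
VO2max = 15.3 * (184 / 66)
= 15.3 * 2.7879
= 42.65 mL/kg/min

42.65 mL/kg/min


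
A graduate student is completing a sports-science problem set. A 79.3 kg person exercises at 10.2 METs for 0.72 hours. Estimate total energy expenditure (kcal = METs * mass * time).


Energy = METs * mass(kg) * time(h)
= 10.2 * 79.3 * 0.72
= 582.38 kcal

582.38 kcal


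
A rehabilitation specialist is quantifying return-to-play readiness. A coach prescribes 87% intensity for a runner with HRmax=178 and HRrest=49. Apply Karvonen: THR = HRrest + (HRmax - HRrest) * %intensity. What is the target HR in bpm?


Heart rate reserve = 178 - 49 = 129
Intensity fraction = 87 / 100 = 0.87
THR = 49 + 129 * 0.87 = 161.23 bpm

161.23 bpm


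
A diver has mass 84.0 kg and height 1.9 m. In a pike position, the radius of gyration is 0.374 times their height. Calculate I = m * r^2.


r = 0.374 * 1.9 = 0.7106 m
I = m * r^2 = 84.0 * 0.504952 = 42.416 kg*m^2

42.416 kg*m^2


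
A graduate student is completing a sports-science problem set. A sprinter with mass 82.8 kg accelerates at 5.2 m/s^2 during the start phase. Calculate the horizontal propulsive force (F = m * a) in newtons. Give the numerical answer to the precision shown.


F = m * a
= 82.8 * 5.2
= 430.56 N

430.56 N


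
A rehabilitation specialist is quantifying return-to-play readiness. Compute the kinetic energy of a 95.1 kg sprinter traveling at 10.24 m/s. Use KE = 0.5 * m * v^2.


Velocity squared = 104.8576
KE = 0.5 * 95.1 * 104.8576 = 4985.98 J

4985.98 J


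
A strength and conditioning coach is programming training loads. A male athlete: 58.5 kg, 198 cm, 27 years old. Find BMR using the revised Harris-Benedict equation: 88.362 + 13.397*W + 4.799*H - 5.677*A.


Intercept = 88.362
Weight contribution = 13.397 * 58.5 = 783.7245
Height contribution = 4.799 * 198 = 950.202
Age contribution = 5.677 * 27 = 153.279
BMR = 88.362 + 783.7245 + 950.202 - 153.279
= 1669.01 kcal/day

1669.01 kcal/day


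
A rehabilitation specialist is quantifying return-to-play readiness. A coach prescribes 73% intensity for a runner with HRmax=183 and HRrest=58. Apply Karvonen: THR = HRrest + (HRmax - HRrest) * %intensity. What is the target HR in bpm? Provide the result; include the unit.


Heart rate reserve = 183 - 58 = 125
Intensity fraction = 73 / 100 = 0.73
THR = 58 + 125 * 0.73 = 149.25 bpm

149.25 bpm


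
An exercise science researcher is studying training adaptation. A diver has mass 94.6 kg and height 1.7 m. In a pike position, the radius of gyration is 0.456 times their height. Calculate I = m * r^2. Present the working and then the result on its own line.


r = 0.456 * 1.7 = 0.7752 m
I = m * r^2 = 94.6 * 0.600935 = 56.848 kg*m^2

56.848 kg*m^2


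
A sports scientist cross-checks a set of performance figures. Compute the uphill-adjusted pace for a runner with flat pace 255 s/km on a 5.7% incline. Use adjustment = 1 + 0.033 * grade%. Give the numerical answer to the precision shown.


Adjustment factor = 1 + 0.033 * 5.7 = 1.1881
Grade-adjusted pace = 255 * 1.1881 = 302.97 s/km

302.97 s/km


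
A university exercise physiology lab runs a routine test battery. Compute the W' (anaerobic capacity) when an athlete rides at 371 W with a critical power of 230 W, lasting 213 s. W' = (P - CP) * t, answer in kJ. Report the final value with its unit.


Above-CP power = 141 W
Duration = 213 s
W' = 141 * 213 = 30033 J
Convert: 30033 / 1000 = 30.033 kJ

30.033 kJ


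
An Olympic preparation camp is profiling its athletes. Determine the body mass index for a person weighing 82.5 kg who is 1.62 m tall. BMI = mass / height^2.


BMI = mass / height^2
= 82.5 / 1.62^2
= 82.5 / 2.6244
= 31.44 kg/m^2

31.44 kg/m^2


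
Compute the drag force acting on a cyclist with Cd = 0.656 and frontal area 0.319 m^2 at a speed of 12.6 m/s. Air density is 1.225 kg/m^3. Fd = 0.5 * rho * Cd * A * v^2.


Step 1: v^2 = 158.76
Step 2: Fd = 0.5 * 1.225 * 0.656 * 0.319 * 158.76
= 20.349 N

20.349 N


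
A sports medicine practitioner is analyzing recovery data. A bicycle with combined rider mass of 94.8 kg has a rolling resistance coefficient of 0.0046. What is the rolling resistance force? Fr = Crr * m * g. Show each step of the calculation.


Fr = 0.0046 * 94.8 * 9.81
= 0.43608 * 9.81
= 4.278 N

4.278 N


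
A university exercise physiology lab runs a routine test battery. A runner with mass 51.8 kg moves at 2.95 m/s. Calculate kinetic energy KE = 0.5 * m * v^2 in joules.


v^2 = 2.95^2 = 8.7025
KE = 0.5 * 51.8 * 8.7025
= 225.39 J

225.39 J


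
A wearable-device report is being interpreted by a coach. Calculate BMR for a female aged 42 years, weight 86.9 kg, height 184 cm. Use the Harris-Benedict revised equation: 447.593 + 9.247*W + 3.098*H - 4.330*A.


Substituting values:
W term = 9.247 * 86.9 = 803.5643
H term = 3.098 * 184 = 570.032
A term = 4.330 * 42 = 181.86
BMR = 1639.33 kcal/day

1639.33 kcal/day


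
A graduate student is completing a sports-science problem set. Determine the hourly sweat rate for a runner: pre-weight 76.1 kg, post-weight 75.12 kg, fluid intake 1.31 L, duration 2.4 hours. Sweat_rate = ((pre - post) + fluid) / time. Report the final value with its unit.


Mass lost = 76.1 - 75.12 = 0.98 kg
Add fluid consumed: 0.98 + 1.31 = 2.29 L total sweat
Sweat rate = 2.29 / 2.4 = 0.954 L/h

0.954 L/h


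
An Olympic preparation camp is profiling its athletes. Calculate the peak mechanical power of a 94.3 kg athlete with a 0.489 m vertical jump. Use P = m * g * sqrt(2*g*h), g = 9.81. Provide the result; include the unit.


First, sqrt(2gh) = sqrt(2 * 9.81 * 0.489)
= sqrt(9.59418) = 3.097447 m/s
Power = 94.3 * 9.81 * 3.097447 = 2865.4 W

2865.4 W


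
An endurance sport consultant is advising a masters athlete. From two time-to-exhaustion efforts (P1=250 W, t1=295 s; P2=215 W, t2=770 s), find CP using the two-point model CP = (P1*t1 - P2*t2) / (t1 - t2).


Work in trial 1 = 73750 J
Work in trial 2 = 165550 J
Delta work = -91800 J
Delta time = -475 s
CP = -91800 / -475 = 193.26 W

193.26 W


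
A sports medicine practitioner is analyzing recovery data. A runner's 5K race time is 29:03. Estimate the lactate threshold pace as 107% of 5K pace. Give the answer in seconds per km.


Total race time = 29*60 + 3 = 1743 seconds
5K pace = 1743 / 5 = 348.6 sec/km
LT pace = 348.6 * 1.07 = 373.0 sec/km

373.0 s/km


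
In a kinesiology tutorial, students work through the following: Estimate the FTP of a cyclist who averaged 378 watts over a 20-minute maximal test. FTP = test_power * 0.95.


FTP = 378 * 0.95 = 359.1 W

359.1 W


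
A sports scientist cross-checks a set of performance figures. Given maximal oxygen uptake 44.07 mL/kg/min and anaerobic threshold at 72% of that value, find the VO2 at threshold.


Percentage as decimal = 0.72
VO2 at AT = 44.07 * 0.72 = 31.73 mL/kg/min

31.73 mL/kg/min


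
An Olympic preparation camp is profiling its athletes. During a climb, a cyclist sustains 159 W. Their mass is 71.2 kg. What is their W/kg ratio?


Power-to-weight = 159 W / 71.2 kg
= 2.233 W/kg

2.233 W/kg


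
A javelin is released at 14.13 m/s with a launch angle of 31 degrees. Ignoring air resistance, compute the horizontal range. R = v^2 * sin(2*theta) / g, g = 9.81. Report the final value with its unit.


Launch speed squared = 199.6569
sin(2 * 31 deg) = 0.882948
Range = 199.6569 * 0.882948 / 9.81
= 17.97 m

17.97 m


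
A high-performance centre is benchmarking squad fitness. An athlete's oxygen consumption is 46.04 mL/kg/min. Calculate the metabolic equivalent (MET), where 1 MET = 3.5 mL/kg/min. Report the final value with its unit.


MET = VO2 / 3.5
= 46.04 / 3.5
= 13.15 METs

13.15 METs


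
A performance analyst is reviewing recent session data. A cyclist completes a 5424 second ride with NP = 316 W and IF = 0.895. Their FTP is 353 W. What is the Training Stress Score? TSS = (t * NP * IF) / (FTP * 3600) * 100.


t * NP * IF = 5424 * 316 * 0.895 = 1534015.68
FTP * 3600 = 1270800
TSS = (1534015.68 / 1270800) * 100 = 120.71

120.71 TSS


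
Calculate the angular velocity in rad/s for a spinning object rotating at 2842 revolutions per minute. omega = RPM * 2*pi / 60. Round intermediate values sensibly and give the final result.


omega = RPM * 2*pi / 60
= 2842 * 6.28318531 / 60
= 297.614 rad/s

297.614 rad/s


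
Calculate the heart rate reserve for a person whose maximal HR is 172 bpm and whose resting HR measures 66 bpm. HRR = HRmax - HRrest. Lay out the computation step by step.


HRmax = 172 bpm
HRrest = 66 bpm
HRR = 172 - 66 = 106 bpm

106 bpm


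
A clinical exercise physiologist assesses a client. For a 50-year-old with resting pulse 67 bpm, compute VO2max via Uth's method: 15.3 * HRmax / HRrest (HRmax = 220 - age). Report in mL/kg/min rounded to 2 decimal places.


Step 1: HRmax = 220 - 50 = 170 bpm
Step 2: Ratio = 170 / 67 = 2.5373
Step 3: VO2max = 15.3 * 2.5373 = 38.82 mL/kg/min

38.82 mL/kg/min


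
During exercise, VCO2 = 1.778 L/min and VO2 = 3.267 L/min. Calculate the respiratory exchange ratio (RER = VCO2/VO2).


RER = VCO2 / VO2
= 1.778 / 3.267
= 0.5442

0.5442


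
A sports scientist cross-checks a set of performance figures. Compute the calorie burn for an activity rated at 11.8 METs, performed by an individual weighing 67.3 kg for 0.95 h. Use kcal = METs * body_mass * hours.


Product of METs and mass = 11.8 * 67.3 = 794.14
Total kcal = 794.14 * 0.95 = 754.43 kcal

754.43 kcal


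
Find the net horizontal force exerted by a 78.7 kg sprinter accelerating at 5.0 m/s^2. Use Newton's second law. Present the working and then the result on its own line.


Newton's second law: F = m * a
F = 78.7 * 5.0 = 393.5 N

393.5 N


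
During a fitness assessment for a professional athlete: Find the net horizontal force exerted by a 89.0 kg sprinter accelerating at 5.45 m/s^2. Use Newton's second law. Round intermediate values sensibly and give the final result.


Newton's second law: F = m * a
F = 89.0 * 5.45 = 485.05 N

485.05 N


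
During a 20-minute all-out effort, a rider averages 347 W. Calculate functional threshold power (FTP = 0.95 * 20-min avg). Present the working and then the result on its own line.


FTP = 0.95 * 347
= 329.65 W

329.65 W


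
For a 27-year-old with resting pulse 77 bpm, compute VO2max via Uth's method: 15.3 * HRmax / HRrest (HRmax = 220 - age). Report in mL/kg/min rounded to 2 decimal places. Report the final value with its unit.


Step 1: HRmax = 220 - 27 = 193 bpm
Step 2: Ratio = 193 / 77 = 2.5065
Step 3: VO2max = 15.3 * 2.5065 = 38.35 mL/kg/min

38.35 mL/kg/min


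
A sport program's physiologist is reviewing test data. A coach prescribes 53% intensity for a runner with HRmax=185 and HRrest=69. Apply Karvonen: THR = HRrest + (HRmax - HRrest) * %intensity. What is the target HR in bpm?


Heart rate reserve = 185 - 69 = 116
Intensity fraction = 53 / 100 = 0.53
THR = 69 + 116 * 0.53 = 130.48 bpm

130.48 bpm
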